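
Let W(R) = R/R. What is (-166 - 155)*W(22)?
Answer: -321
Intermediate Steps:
W(R) = 1
(-166 - 155)*W(22) = (-166 - 155)*1 = -321*1 = -321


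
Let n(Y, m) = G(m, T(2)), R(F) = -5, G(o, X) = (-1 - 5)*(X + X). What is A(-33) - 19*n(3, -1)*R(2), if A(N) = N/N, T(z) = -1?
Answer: 1141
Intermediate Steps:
G(o, X) = -12*X
n(Y, m) = 12 (n(Y, m) = -12*(-1) = 12)
A(N) = 1
A(-33) - 19*n(3, -1)*R(2) = 1 - 19*12*(-5) = 1 - 228*(-5) = 1 - 1*(-1140) = 1 + 1140 = 1141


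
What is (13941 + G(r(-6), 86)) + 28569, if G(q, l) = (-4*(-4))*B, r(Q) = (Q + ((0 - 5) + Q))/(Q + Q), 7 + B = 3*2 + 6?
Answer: 42590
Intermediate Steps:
B = 5 (B = -7 + (3*2 + 6) = -7 + (6 + 6) = -7 + 12 = 5)
r(Q) = (-5 + 2*Q)/(2*Q) (r(Q) = (Q + (-5 + Q))/((2*Q)) = (-5 + 2*Q)*(1/(2*Q)) = (-5 + 2*Q)/(2*Q))
G(q, l) = 80 (G(q, l) = -4*(-4)*5 = 16*5 = 80)
(13941 + G(r(-6), 86)) + 28569 = (13941 + 80) + 28569 = 14021 + 28569 = 42590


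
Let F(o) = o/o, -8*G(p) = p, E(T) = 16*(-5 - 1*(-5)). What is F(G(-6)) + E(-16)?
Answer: 1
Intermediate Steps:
E(T) = 0 (E(T) = 16*(-5 + 5) = 16*0 = 0)
G(p) = -p/8
F(o) = 1
F(G(-6)) + E(-16) = 1 + 0 = 1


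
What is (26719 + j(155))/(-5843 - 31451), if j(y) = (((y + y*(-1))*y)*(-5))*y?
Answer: -26719/37294 ≈ -0.71644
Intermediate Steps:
j(y) = 0 (j(y) = (((y - y)*y)*(-5))*y = ((0*y)*(-5))*y = (0*(-5))*y = 0*y = 0)
(26719 + j(155))/(-5843 - 31451) = (26719 + 0)/(-5843 - 31451) = 26719/(-37294) = 26719*(-1/37294) = -26719/37294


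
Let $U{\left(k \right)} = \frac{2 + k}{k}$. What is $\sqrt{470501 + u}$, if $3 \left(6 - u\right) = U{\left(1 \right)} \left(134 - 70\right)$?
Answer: $\sqrt{470443} \approx 685.89$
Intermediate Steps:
$U{\left(k \right)} = \frac{2 + k}{k}$
$u = -58$ ($u = 6 - \frac{\frac{2 + 1}{1} \left(134 - 70\right)}{3} = 6 - \frac{1 \cdot 3 \cdot 64}{3} = 6 - \frac{3 \cdot 64}{3} = 6 - 64 = -58$)
$\sqrt{470501 + u} = \sqrt{470501 - 58} = \sqrt{470443}$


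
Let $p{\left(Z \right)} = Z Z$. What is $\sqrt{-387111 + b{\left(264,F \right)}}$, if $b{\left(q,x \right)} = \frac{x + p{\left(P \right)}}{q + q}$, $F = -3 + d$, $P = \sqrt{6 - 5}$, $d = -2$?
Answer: $\frac{i \sqrt{1686255549}}{66} \approx 622.18 i$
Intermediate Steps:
$P = 1$ ($P = \sqrt{1} = 1$)
$F = -5$ ($F = -3 - 2 = -5$)
$p{\left(Z \right)} = Z^{2}$
$b{\left(q,x \right)} = \frac{1 + x}{2 q}$ ($b{\left(q,x \right)} = \frac{x + 1^{2}}{q + q} = \frac{x + 1}{2 q} = \left(1 + x\right) \frac{1}{2 q} = \frac{1 + x}{2 q}$)
$\sqrt{-387111 + b{\left(264,F \right)}} = \sqrt{-387111 + \frac{1 - 5}{2 \cdot 264}} = \sqrt{-387111 + \frac{1}{2} \cdot \frac{1}{264} \left(-4\right)} = \sqrt{-387111 - \frac{1}{132}} = \sqrt{- \frac{51098653}{132}} = \frac{i \sqrt{1686255549}}{66}$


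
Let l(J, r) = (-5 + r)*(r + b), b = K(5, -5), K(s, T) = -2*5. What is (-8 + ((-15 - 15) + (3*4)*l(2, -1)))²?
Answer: 568516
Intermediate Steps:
K(s, T) = -10
b = -10
l(J, r) = (-10 + r)*(-5 + r) (l(J, r) = (-5 + r)*(r - 10) = (-5 + r)*(-10 + r) = (-10 + r)*(-5 + r))
(-8 + ((-15 - 15) + (3*4)*l(2, -1)))² = (-8 + ((-15 - 15) + (3*4)*(50 + (-1)² - 15*(-1))))² = (-8 + (-30 + 12*(50 + 1 + 15)))² = (-8 + (-30 + 12*66))² = (-8 + (-30 + 792))² = (-8 + 762)² = 754² = 568516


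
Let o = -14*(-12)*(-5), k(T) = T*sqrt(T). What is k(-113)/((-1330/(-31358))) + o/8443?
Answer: -840/8443 - 1771727*I*sqrt(113)/665 ≈ -0.099491 - 28321.0*I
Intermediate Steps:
k(T) = T**(3/2)
o = -840 (o = 168*(-5) = -840)
k(-113)/((-1330/(-31358))) + o/8443 = (-113)**(3/2)/((-1330/(-31358))) - 840/8443 = (-113*I*sqrt(113))/((-1330*(-1/31358))) - 840*1/8443 = (-113*I*sqrt(113))/(665/15679) - 840/8443 = -113*I*sqrt(113)*(15679/665) - 840/8443 = -1771727*I*sqrt(113)/665 - 840/8443 = -840/8443 - 1771727*I*sqrt(113)/665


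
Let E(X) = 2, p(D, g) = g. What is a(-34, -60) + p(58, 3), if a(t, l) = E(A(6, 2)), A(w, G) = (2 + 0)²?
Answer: 5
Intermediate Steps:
A(w, G) = 4 (A(w, G) = 2² = 4)
a(t, l) = 2
a(-34, -60) + p(58, 3) = 2 + 3 = 5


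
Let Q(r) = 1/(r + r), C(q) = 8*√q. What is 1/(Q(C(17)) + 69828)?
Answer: 303891456/21220132589567 - 16*√17/21220132589567 ≈ 1.4321e-5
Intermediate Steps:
Q(r) = 1/(2*r)
1/(Q(C(17)) + 69828) = 1/(1/(2*((8*√17))) + 69828) = 1/((√17/136)/2 + 69828) = 1/(√17/272 + 69828) = 1/(69828 + √17/272)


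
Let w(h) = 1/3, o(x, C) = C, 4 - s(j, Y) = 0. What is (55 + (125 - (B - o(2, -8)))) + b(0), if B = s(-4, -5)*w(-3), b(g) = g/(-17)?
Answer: 512/3 ≈ 170.67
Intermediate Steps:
s(j, Y) = 4 (s(j, Y) = 4 - 1*0 = 4 + 0 = 4)
b(g) = -g/17 (b(g) = g*(-1/17) = -g/17)
w(h) = ⅓
B = 4/3 (B = 4*(⅓) = 4/3 ≈ 1.3333)
(55 + (125 - (B - o(2, -8)))) + b(0) = (55 + (125 - (4/3 - 1*(-8)))) - 1/17*0 = (55 + (125 - (4/3 + 8))) + 0 = (55 + (125 - 1*28/3)) + 0 = (55 + (125 - 28/3)) + 0 = (55 + 347/3) + 0 = 512/3 + 0 = 512/3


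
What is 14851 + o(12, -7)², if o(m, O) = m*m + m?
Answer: 39187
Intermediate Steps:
o(m, O) = m + m² (o(m, O) = m² + m = m + m²)
14851 + o(12, -7)² = 14851 + (12*(1 + 12))² = 14851 + (12*13)² = 14851 + 156² = 14851 + 24336 = 39187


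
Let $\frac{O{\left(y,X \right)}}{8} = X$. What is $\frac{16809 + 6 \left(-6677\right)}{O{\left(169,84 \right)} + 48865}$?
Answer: $- \frac{23253}{49537} \approx -0.46941$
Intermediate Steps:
$O{\left(y,X \right)} = 8 X$
$\frac{16809 + 6 \left(-6677\right)}{O{\left(169,84 \right)} + 48865} = \frac{16809 + 6 \left(-6677\right)}{8 \cdot 84 + 48865} = \frac{16809 - 40062}{672 + 48865} = - \frac{23253}{49537}$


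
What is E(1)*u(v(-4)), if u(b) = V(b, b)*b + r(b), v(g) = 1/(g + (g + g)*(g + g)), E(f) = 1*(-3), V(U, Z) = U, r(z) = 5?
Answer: -18001/1200 ≈ -15.001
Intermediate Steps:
E(f) = -3
v(g) = 1/(g + 4*g²) (v(g) = 1/(g + (2*g)*(2*g)) = 1/(g + 4*g²))
u(b) = 5 + b² (u(b) = b*b + 5 = b² + 5 = 5 + b²)
E(1)*u(v(-4)) = -3*(5 + (1/((-4)*(1 + 4*(-4))))²) = -3*(5 + (-1/(4*(1 - 16)))²) = -3*(5 + (-¼/(-15))²) = -3*(5 + (-¼*(-1/15))²) = -3*(5 + (1/60)²) = -3*(5 + 1/3600) = -3*18001/3600 = -18001/1200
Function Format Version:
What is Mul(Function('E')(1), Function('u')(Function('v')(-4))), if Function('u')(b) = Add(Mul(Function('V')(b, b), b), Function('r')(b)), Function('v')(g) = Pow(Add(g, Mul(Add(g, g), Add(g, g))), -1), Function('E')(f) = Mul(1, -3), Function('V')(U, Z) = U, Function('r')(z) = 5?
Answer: Rational(-18001, 1200) ≈ -15.001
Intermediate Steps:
Function('E')(f) = -3
Function('v')(g) = Pow(Add(g, Mul(4, Pow(g, 2))), -1) (Function('v')(g) = Pow(Add(g, Mul(Mul(2, g), Mul(2, g))), -1) = Pow(Add(g, Mul(4, Pow(g, 2))), -1))
Function('u')(b) = Add(5, Pow(b, 2)) (Function('u')(b) = Add(Mul(b, b), 5) = Add(Pow(b, 2), 5) = Add(5, Pow(b, 2)))
Mul(Function('E')(1), Function('u')(Function('v')(-4))) = Mul(-3, Add(5, Pow(Mul(Pow(-4, -1), Pow(Add(1, Mul(4, -4)), -1)), 2))) = Mul(-3, Add(5, Pow(Mul(Rational(-1, 4), Pow(Add(1, -16), -1)), 2))) = Mul(-3, Add(5, Pow(Mul(Rational(-1, 4), Pow(-15, -1)), 2))) = Mul(-3, Add(5, Pow(Mul(Rational(-1, 4), Rational(-1, 15)), 2))) = Mul(-3, Add(5, Pow(Rational(1, 60), 2))) = Mul(-3, Add(5, Rational(1, 3600))) = Mul(-3, Rational(18001, 3600)) = Rational(-18001, 1200)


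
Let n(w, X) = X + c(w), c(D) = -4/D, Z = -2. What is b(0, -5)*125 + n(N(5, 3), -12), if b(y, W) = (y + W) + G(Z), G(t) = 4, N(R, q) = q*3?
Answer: -1237/9 ≈ -137.44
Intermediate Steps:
N(R, q) = 3*q
n(w, X) = X - 4/w
b(y, W) = 4 + W + y (b(y, W) = (y + W) + 4 = (W + y) + 4 = 4 + W + y)
b(0, -5)*125 + n(N(5, 3), -12) = (4 - 5 + 0)*125 + (-12 - 4/(3*3)) = -1*125 + (-12 - 4/9) = -125 + (-12 - 4*⅑) = -125 + (-12 - 4/9) = -125 - 112/9 = -1237/9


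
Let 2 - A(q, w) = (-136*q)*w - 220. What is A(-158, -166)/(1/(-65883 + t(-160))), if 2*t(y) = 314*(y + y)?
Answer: -414237449290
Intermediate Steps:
t(y) = 314*y (t(y) = (314*(y + y))/2 = (314*(2*y))/2 = (628*y)/2 = 314*y)
A(q, w) = 222 + 136*q*w (A(q, w) = 2 - ((-136*q)*w - 220) = 2 - (-136*q*w - 220) = 2 - (-220 - 136*q*w) = 2 + (220 + 136*q*w) = 222 + 136*q*w)
A(-158, -166)/(1/(-65883 + t(-160))) = (222 + 136*(-158)*(-166))/(1/(-65883 + 314*(-160))) = (222 + 3567008)/(1/(-65883 - 50240)) = 3567230/(1/(-116123)) = 3567230/(-1/116123) = 3567230*(-116123) = -414237449290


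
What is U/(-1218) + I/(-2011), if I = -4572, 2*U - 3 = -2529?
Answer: 2702863/816466 ≈ 3.3104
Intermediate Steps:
U = -1263 (U = 3/2 + (½)*(-2529) = 3/2 - 2529/2 = -1263)
U/(-1218) + I/(-2011) = -1263/(-1218) - 4572/(-2011) = -1263*(-1/1218) - 4572*(-1/2011) = 421/406 + 4572/2011 = 2702863/816466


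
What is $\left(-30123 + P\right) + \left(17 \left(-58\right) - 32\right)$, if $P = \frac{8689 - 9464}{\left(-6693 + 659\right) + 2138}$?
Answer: $- \frac{121324561}{3896} \approx -31141.0$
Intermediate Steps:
$P = \frac{775}{3896}$ ($P = - \frac{775}{-6034 + 2138} = - \frac{775}{-3896} = \left(-775\right) \left(- \frac{1}{3896}\right) = \frac{775}{3896} \approx 0.19892$)
$\left(-30123 + P\right) + \left(17 \left(-58\right) - 32\right) = \left(-30123 + \frac{775}{3896}\right) + \left(17 \left(-58\right) - 32\right) = - \frac{117358433}{3896} - 1018 = - \frac{121324561}{3896}$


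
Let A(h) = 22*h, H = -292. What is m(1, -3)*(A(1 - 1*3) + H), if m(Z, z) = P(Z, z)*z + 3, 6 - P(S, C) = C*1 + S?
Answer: 7056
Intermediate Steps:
P(S, C) = 6 - C - S (P(S, C) = 6 - (C*1 + S) = 6 - (C + S) = 6 + (-C - S) = 6 - C - S)
m(Z, z) = 3 + z*(6 - Z - z) (m(Z, z) = (6 - z - Z)*z + 3 = (6 - Z - z)*z + 3 = z*(6 - Z - z) + 3 = 3 + z*(6 - Z - z))
m(1, -3)*(A(1 - 1*3) + H) = (3 - 1*(-3)*(-6 + 1 - 3))*(22*(1 - 1*3) - 292) = (3 - 1*(-3)*(-8))*(22*(1 - 3) - 292) = (3 - 24)*(22*(-2) - 292) = -21*(-44 - 292) = -21*(-336) = 7056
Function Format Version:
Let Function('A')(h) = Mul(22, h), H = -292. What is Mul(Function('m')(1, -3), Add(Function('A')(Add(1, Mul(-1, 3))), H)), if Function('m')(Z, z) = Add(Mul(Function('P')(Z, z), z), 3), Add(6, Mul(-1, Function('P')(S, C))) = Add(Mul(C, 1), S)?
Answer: 7056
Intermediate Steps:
Function('P')(S, C) = Add(6, Mul(-1, C), Mul(-1, S)) (Function('P')(S, C) = Add(6, Mul(-1, Add(Mul(C, 1), S))) = Add(6, Mul(-1, Add(C, S))) = Add(6, Add(Mul(-1, C), Mul(-1, S))) = Add(6, Mul(-1, C), Mul(-1, S)))
Function('m')(Z, z) = Add(3, Mul(z, Add(6, Mul(-1, Z), Mul(-1, z)))) (Function('m')(Z, z) = Add(Mul(Add(6, Mul(-1, z), Mul(-1, Z)), z), 3) = Add(Mul(Add(6, Mul(-1, Z), Mul(-1, z)), z), 3) = Add(Mul(z, Add(6, Mul(-1, Z), Mul(-1, z))), 3) = Add(3, Mul(z, Add(6, Mul(-1, Z), Mul(-1, z)))))
Mul(Function('m')(1, -3), Add(Function('A')(Add(1, Mul(-1, 3))), H)) = Mul(Add(3, Mul(-1, -3, Add(-6, 1, -3))), Add(Mul(22, Add(1, Mul(-1, 3))), -292)) = Mul(Add(3, Mul(-1, -3, -8)), Add(Mul(22, Add(1, -3)), -292)) = Mul(Add(3, -24), Add(Mul(22, -2), -292)) = Mul(-21, Add(-44, -292)) = Mul(-21, -336) = 7056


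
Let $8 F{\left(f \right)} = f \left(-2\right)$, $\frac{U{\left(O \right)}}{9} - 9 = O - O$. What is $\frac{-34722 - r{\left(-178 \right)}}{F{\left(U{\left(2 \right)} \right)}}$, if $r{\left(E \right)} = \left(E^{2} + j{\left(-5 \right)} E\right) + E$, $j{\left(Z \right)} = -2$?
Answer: $\frac{266336}{81} \approx 3288.1$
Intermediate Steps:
$U{\left(O \right)} = 81$ ($U{\left(O \right)} = 81 + 9 \left(O - O\right) = 81 + 9 \cdot 0 = 81 + 0 = 81$)
$r{\left(E \right)} = E^{2} - E$ ($r{\left(E \right)} = \left(E^{2} - 2 E\right) + E = E^{2} - E$)
$F{\left(f \right)} = - \frac{f}{4}$ ($F{\left(f \right)} = \frac{f \left(-2\right)}{8} = \frac{\left(-2\right) f}{8} = - \frac{f}{4}$)
$\frac{-34722 - r{\left(-178 \right)}}{F{\left(U{\left(2 \right)} \right)}} = \frac{-34722 - - 178 \left(-1 - 178\right)}{\left(- \frac{1}{4}\right) 81} = \frac{-34722 - \left(-178\right) \left(-179\right)}{- \frac{81}{4}} = \left(-34722 - 31862\right) \left(- \frac{4}{81}\right) = \left(-66584\right) \left(- \frac{4}{81}\right) = \frac{266336}{81}$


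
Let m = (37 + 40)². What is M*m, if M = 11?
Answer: 65219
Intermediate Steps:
m = 5929 (m = 77² = 5929)
M*m = 11*5929 = 65219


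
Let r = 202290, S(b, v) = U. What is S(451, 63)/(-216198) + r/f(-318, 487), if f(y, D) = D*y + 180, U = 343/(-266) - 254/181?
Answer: -50134059400559/38336600788164 ≈ -1.3077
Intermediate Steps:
U = -18521/6878 (U = 343*(-1/266) - 254*1/181 = -49/38 - 254/181 = -18521/6878 ≈ -2.6928)
S(b, v) = -18521/6878
f(y, D) = 180 + D*y
S(451, 63)/(-216198) + r/f(-318, 487) = -18521/6878/(-216198) + 202290/(180 + 487*(-318)) = -18521/6878*(-1/216198) + 202290/(180 - 154866) = 18521/1487009844 + 202290/(-154686) = 18521/1487009844 + 202290*(-1/154686) = 18521/1487009844 - 33715/25781 = -50134059400559/38336600788164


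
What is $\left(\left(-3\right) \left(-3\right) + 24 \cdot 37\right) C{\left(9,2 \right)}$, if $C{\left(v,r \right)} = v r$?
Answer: $16146$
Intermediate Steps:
$C{\left(v,r \right)} = r v$
$\left(\left(-3\right) \left(-3\right) + 24 \cdot 37\right) C{\left(9,2 \right)} = \left(\left(-3\right) \left(-3\right) + 24 \cdot 37\right) 2 \cdot 9 = \left(9 + 888\right) 18 = 897 \cdot 18 = 16146$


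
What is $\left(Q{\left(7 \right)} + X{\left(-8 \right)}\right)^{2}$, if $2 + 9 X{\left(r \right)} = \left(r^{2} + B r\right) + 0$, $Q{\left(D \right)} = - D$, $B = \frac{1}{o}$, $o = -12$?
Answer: $\frac{1}{729} \approx 0.0013717$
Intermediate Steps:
$B = - \frac{1}{12}$ ($B = \frac{1}{-12} = - \frac{1}{12} \approx -0.083333$)
$X{\left(r \right)} = - \frac{2}{9} - \frac{r}{108} + \frac{r^{2}}{9}$ ($X{\left(r \right)} = - \frac{2}{9} + \frac{\left(r^{2} - \frac{r}{12}\right) + 0}{9} = - \frac{2}{9} + \frac{r^{2} - \frac{r}{12}}{9} = - \frac{2}{9} + \left(- \frac{r}{108} + \frac{r^{2}}{9}\right) = - \frac{2}{9} - \frac{r}{108} + \frac{r^{2}}{9}$)
$\left(Q{\left(7 \right)} + X{\left(-8 \right)}\right)^{2} = \left(\left(-1\right) 7 - \left(\frac{4}{27} - \frac{64}{9}\right)\right)^{2} = \left(-7 + \left(- \frac{2}{9} + \frac{2}{27} + \frac{1}{9} \cdot 64\right)\right)^{2} = \left(-7 + \left(- \frac{2}{9} + \frac{2}{27} + \frac{64}{9}\right)\right)^{2} = \left(-7 + \frac{188}{27}\right)^{2} = \left(- \frac{1}{27}\right)^{2} = \frac{1}{729}$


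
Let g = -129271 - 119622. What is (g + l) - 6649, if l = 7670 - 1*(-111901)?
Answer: -135971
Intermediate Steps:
g = -248893
l = 119571 (l = 7670 + 111901 = 119571)
(g + l) - 6649 = (-248893 + 119571) - 6649 = -129322 - 6649 = -135971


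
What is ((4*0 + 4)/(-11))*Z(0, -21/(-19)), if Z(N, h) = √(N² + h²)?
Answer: -84/209 ≈ -0.40191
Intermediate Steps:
((4*0 + 4)/(-11))*Z(0, -21/(-19)) = ((4*0 + 4)/(-11))*√(0² + (-21/(-19))²) = ((0 + 4)*(-1/11))*√(0 + (-21*(-1/19))²) = (4*(-1/11))*√(0 + (21/19)²) = -4*√(0 + 441/361)/11 = -4*√(441/361)/11 = -4/11*21/19 = -84/209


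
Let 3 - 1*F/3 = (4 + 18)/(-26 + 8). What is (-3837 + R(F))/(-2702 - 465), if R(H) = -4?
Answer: 3841/3167 ≈ 1.2128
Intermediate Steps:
F = 38/3 (F = 9 - 3*(4 + 18)/(-26 + 8) = 9 - 66/(-18) = 9 - 66*(-1)/18 = 9 - 3*(-11/9) = 9 + 11/3 = 38/3 ≈ 12.667)
(-3837 + R(F))/(-2702 - 465) = (-3837 - 4)/(-2702 - 465) = -3841/(-3167) = -3841*(-1/3167) = 3841/3167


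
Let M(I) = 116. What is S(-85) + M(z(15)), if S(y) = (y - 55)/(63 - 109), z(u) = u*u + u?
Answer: 2738/23 ≈ 119.04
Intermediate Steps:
z(u) = u + u² (z(u) = u² + u = u + u²)
S(y) = 55/46 - y/46 (S(y) = (-55 + y)/(-46) = (-55 + y)*(-1/46) = 55/46 - y/46)
S(-85) + M(z(15)) = (55/46 - 1/46*(-85)) + 116 = (55/46 + 85/46) + 116 = 70/23 + 116 = 2738/23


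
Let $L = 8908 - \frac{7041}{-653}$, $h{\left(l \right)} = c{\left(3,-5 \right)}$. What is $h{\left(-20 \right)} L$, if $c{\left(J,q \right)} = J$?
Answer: $\frac{17471895}{653} \approx 26756.0$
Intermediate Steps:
$h{\left(l \right)} = 3$
$L = \frac{5823965}{653}$ ($L = 8908 - - \frac{7041}{653} = 8908 + \frac{7041}{653} = \frac{5823965}{653} \approx 8918.8$)
$h{\left(-20 \right)} L = 3 \cdot \frac{5823965}{653} = \frac{17471895}{653}$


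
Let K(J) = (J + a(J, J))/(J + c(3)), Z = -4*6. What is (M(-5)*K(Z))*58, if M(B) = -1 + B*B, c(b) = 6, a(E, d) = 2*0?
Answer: 1856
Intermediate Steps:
Z = -24
a(E, d) = 0
M(B) = -1 + B**2
K(J) = J/(6 + J) (K(J) = (J + 0)/(J + 6) = J/(6 + J))
(M(-5)*K(Z))*58 = ((-1 + (-5)**2)*(-24/(6 - 24)))*58 = ((-1 + 25)*(-24/(-18)))*58 = (24*(-24*(-1/18)))*58 = (24*(4/3))*58 = 32*58 = 1856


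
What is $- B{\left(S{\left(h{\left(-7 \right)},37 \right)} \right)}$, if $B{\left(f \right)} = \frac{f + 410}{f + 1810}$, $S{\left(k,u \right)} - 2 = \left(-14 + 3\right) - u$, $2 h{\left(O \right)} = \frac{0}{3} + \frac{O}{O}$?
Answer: $- \frac{13}{63} \approx -0.20635$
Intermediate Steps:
$h{\left(O \right)} = \frac{1}{2}$ ($h{\left(O \right)} = \frac{\frac{0}{3} + \frac{O}{O}}{2} = \frac{0 \cdot \frac{1}{3} + 1}{2} = \frac{0 + 1}{2} = \frac{1}{2} \cdot 1 = \frac{1}{2}$)
$S{\left(k,u \right)} = -9 - u$ ($S{\left(k,u \right)} = 2 - \left(11 + u\right) = -9 - u$)
$B{\left(f \right)} = \frac{410 + f}{1810 + f}$
$- B{\left(S{\left(h{\left(-7 \right)},37 \right)} \right)} = - \frac{410 - 46}{1810 - 46} = - \frac{364}{1764} = \left(-1\right) \frac{13}{63} = - \frac{13}{63}$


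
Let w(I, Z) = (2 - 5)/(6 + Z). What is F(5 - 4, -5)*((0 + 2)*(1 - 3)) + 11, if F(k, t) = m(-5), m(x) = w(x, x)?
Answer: 23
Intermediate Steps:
w(I, Z) = -3/(6 + Z)
m(x) = -3/(6 + x)
F(k, t) = -3 (F(k, t) = -3/(6 - 5) = -3/1 = -3*1 = -3)
F(5 - 4, -5)*((0 + 2)*(1 - 3)) + 11 = -3*(0 + 2)*(1 - 3) + 11 = -6*(-2) + 11 = -3*(-4) + 11 = 12 + 11 = 23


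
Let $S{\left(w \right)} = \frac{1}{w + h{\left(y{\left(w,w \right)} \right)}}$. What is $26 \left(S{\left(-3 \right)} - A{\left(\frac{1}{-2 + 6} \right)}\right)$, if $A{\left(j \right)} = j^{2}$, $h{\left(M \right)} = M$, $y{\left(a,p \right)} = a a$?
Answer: $\frac{65}{24} \approx 2.7083$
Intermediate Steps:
$y{\left(a,p \right)} = a^{2}$
$S{\left(w \right)} = \frac{1}{w + w^{2}}$
$26 \left(S{\left(-3 \right)} - A{\left(\frac{1}{-2 + 6} \right)}\right) = 26 \left(\frac{1}{\left(-3\right) \left(1 - 3\right)} - \left(\frac{1}{-2 + 6}\right)^{2}\right) = 26 \left(- \frac{1}{3 \left(-2\right)} - \left(\frac{1}{4}\right)^{2}\right) = 26 \left(\left(- \frac{1}{3}\right) \left(- \frac{1}{2}\right) - \left(\frac{1}{4}\right)^{2}\right) = 26 \left(\frac{1}{6} - \frac{1}{16}\right) = 26 \cdot \frac{5}{48} = \frac{65}{24}$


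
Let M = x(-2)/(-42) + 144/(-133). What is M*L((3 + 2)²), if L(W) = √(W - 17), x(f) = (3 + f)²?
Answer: -883*√2/399 ≈ -3.1297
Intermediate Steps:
L(W) = √(-17 + W)
M = -883/798 (M = (3 - 2)²/(-42) + 144/(-133) = 1²*(-1/42) + 144*(-1/133) = 1*(-1/42) - 144/133 = -1/42 - 144/133 = -883/798 ≈ -1.1065)
M*L((3 + 2)²) = -883*√(-17 + (3 + 2)²)/798 = -883*√(-17 + 5²)/798 = -883*√(-17 + 25)/798 = -883*√2/399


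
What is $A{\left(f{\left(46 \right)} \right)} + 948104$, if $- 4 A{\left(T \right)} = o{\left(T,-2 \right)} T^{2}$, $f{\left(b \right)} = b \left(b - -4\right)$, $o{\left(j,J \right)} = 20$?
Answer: $-25501896$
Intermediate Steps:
$f{\left(b \right)} = b \left(4 + b\right)$ ($f{\left(b \right)} = b \left(b + 4\right) = b \left(4 + b\right)$)
$A{\left(T \right)} = - 5 T^{2}$ ($A{\left(T \right)} = - \frac{20 T^{2}}{4} = - 5 T^{2}$)
$A{\left(f{\left(46 \right)} \right)} + 948104 = - 5 \left(46 \left(4 + 46\right)\right)^{2} + 948104 = - 5 \left(46 \cdot 50\right)^{2} + 948104 = - 5 \cdot 2300^{2} + 948104 = \left(-5\right) 5290000 + 948104 = -26450000 + 948104 = -25501896$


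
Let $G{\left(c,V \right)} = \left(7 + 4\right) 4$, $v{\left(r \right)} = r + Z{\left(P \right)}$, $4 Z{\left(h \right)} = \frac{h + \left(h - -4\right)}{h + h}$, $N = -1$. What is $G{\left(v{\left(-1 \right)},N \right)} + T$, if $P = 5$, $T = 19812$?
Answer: $19856$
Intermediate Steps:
$Z{\left(h \right)} = \frac{4 + 2 h}{8 h}$ ($Z{\left(h \right)} = \frac{\left(h + \left(h - -4\right)\right) \frac{1}{h + h}}{4} = \frac{\left(h + \left(h + 4\right)\right) \frac{1}{2 h}}{4} = \frac{\left(h + \left(4 + h\right)\right) \frac{1}{2 h}}{4} = \frac{\left(4 + 2 h\right) \frac{1}{2 h}}{4} = \frac{\frac{1}{2} \frac{1}{h} \left(4 + 2 h\right)}{4} = \frac{4 + 2 h}{8 h}$)
$v{\left(r \right)} = \frac{7}{20} + r$ ($v{\left(r \right)} = r + \frac{2 + 5}{4 \cdot 5} = r + \frac{1}{4} \cdot \frac{1}{5} \cdot 7 = r + \frac{7}{20} = \frac{7}{20} + r$)
$G{\left(c,V \right)} = 44$ ($G{\left(c,V \right)} = 11 \cdot 4 = 44$)
$G{\left(v{\left(-1 \right)},N \right)} + T = 44 + 19812 = 19856$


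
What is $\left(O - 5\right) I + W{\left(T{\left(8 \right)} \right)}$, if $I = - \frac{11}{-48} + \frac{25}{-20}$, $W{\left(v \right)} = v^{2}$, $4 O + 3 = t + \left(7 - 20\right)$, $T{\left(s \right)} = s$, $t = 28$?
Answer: $\frac{1585}{24} \approx 66.042$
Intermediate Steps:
$O = 3$ ($O = - \frac{3}{4} + \frac{28 + \left(7 - 20\right)}{4} = - \frac{3}{4} + \frac{28 - 13}{4} = - \frac{3}{4} + \frac{1}{4} \cdot 15 = - \frac{3}{4} + \frac{15}{4} = 3$)
$I = - \frac{49}{48}$ ($I = \left(-11\right) \left(- \frac{1}{48}\right) + 25 \left(- \frac{1}{20}\right) = \frac{11}{48} - \frac{5}{4} = - \frac{49}{48} \approx -1.0208$)
$\left(O - 5\right) I + W{\left(T{\left(8 \right)} \right)} = \left(3 - 5\right) \left(- \frac{49}{48}\right) + 8^{2} = \left(-2\right) \left(- \frac{49}{48}\right) + 64 = \frac{49}{24} + 64 = \frac{1585}{24}$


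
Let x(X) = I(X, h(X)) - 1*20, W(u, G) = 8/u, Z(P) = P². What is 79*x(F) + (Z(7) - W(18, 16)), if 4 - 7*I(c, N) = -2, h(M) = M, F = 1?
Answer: -92215/63 ≈ -1463.7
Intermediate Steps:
I(c, N) = 6/7 (I(c, N) = 4/7 - ⅐*(-2) = 4/7 + 2/7 = 6/7)
x(X) = -134/7 (x(X) = 6/7 - 1*20 = 6/7 - 20 = -134/7)
79*x(F) + (Z(7) - W(18, 16)) = 79*(-134/7) + (7² - 8/18) = -10586/7 + (49 - 8/18) = -10586/7 + (49 - 1*4/9) = -10586/7 + (49 - 4/9) = -10586/7 + 437/9 = -92215/63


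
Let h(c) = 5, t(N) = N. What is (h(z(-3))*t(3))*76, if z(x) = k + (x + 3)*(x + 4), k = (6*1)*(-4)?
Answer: 1140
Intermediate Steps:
k = -24 (k = 6*(-4) = -24)
z(x) = -24 + (3 + x)*(4 + x) (z(x) = -24 + (x + 3)*(x + 4) = -24 + (3 + x)*(4 + x))
(h(z(-3))*t(3))*76 = (5*3)*76 = 15*76 = 1140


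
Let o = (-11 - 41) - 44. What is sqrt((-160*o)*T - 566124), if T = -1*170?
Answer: 6*I*sqrt(88259) ≈ 1782.5*I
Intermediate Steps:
T = -170
o = -96 (o = -52 - 44 = -96)
sqrt((-160*o)*T - 566124) = sqrt(-160*(-96)*(-170) - 566124) = sqrt(15360*(-170) - 566124) = sqrt(-2611200 - 566124) = sqrt(-3177324) = 6*I*sqrt(88259)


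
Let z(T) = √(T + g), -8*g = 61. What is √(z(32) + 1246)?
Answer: √(4984 + √390)/2 ≈ 35.369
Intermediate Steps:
g = -61/8 (g = -⅛*61 = -61/8 ≈ -7.6250)
z(T) = √(-61/8 + T) (z(T) = √(T - 61/8) = √(-61/8 + T))
√(z(32) + 1246) = √(√(-122 + 16*32)/4 + 1246) = √(√(-122 + 512)/4 + 1246) = √(√390/4 + 1246) = √(1246 + √390/4)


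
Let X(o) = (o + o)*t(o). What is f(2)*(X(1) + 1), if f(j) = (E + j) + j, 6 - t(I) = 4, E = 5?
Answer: 45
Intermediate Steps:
t(I) = 2 (t(I) = 6 - 1*4 = 6 - 4 = 2)
f(j) = 5 + 2*j (f(j) = (5 + j) + j = 5 + 2*j)
X(o) = 4*o (X(o) = (o + o)*2 = (2*o)*2 = 4*o)
f(2)*(X(1) + 1) = (5 + 2*2)*(4*1 + 1) = (5 + 4)*(4 + 1) = 9*5 = 45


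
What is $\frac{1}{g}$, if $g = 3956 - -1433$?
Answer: $\frac{1}{5389} \approx 0.00018556$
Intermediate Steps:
$g = 5389$ ($g = 3956 + 1433 = 5389$)
$\frac{1}{g} = \frac{1}{5389}$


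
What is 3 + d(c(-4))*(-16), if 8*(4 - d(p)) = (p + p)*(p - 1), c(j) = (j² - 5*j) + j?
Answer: 3907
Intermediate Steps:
c(j) = j² - 4*j
d(p) = 4 - p*(-1 + p)/4 (d(p) = 4 - (p + p)*(p - 1)/8 = 4 - 2*p*(-1 + p)/8 = 4 - p*(-1 + p)/4)
3 + d(c(-4))*(-16) = 3 + (4 - 16*(-4 - 4)²/4 + (-4*(-4 - 4))/4)*(-16) = 3 + (4 - (-4*(-8))²/4 + (-4*(-8))/4)*(-16) = 3 + (4 - ¼*32² + (¼)*32)*(-16) = 3 + (4 - ¼*1024 + 8)*(-16) = 3 + (4 - 256 + 8)*(-16) = 3 - 244*(-16) = 3 + 3904 = 3907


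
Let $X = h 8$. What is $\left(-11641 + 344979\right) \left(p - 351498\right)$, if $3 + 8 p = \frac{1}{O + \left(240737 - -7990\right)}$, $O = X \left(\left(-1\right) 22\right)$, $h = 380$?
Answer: $- \frac{21306606621149993}{181847} \approx -1.1717 \cdot 10^{11}$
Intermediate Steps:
$X = 3040$ ($X = 380 \cdot 8 = 3040$)
$O = -66880$ ($O = 3040 \left(\left(-1\right) 22\right) = 3040 \left(-22\right) = -66880$)
$p = - \frac{136385}{363694}$ ($p = - \frac{3}{8} + \frac{1}{8 \left(-66880 + \left(240737 - -7990\right)\right)} = - \frac{3}{8} + \frac{1}{8 \left(-66880 + \left(240737 + 7990\right)\right)} = - \frac{3}{8} + \frac{1}{8 \left(-66880 + 248727\right)} = - \frac{3}{8} + \frac{1}{8 \cdot 181847} = - \frac{3}{8} + \frac{1}{8} \cdot \frac{1}{181847} = - \frac{3}{8} + \frac{1}{1454776} = - \frac{136385}{363694} \approx -0.375$)
$\left(-11641 + 344979\right) \left(p - 351498\right) = \left(-11641 + 344979\right) \left(- \frac{136385}{363694} - 351498\right) = 333338 \left(- \frac{136385}{363694} - 351498\right) = 333338 \left(- \frac{127837849997}{363694}\right) = - \frac{21306606621149993}{181847}$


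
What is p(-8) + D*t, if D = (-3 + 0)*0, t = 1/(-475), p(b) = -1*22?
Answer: -22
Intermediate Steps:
p(b) = -22
t = -1/475 ≈ -0.0021053
D = 0 (D = -3*0 = 0)
p(-8) + D*t = -22 + 0*(-1/475) = -22 + 0 = -22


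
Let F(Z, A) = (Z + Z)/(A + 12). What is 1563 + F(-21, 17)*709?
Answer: 15549/29 ≈ 536.17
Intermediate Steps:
F(Z, A) = 2*Z/(12 + A) (F(Z, A) = (2*Z)/(12 + A) = 2*Z/(12 + A))
1563 + F(-21, 17)*709 = 1563 + (2*(-21)/(12 + 17))*709 = 1563 + (2*(-21)/29)*709 = 1563 + (2*(-21)*(1/29))*709 = 1563 - 42/29*709 = 1563 - 29778/29 = 15549/29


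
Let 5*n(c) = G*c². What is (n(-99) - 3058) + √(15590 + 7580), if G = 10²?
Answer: 192962 + √23170 ≈ 1.9311e+5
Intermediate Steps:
G = 100
n(c) = 20*c² (n(c) = (100*c²)/5 = 20*c²)
(n(-99) - 3058) + √(15590 + 7580) = (20*(-99)² - 3058) + √(15590 + 7580) = (20*9801 - 3058) + √23170 = (196020 - 3058) + √23170 = 192962 + √23170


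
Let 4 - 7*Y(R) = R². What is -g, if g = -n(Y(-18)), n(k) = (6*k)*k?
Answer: 614400/49 ≈ 12539.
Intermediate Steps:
Y(R) = 4/7 - R²/7
n(k) = 6*k²
g = -614400/49 (g = -6*(4/7 - ⅐*(-18)²)² = -6*(4/7 - ⅐*324)² = -6*(4/7 - 324/7)² = -6*(-320/7)² = -6*102400/49 = -1*614400/49 = -614400/49 ≈ -12539.)
-g = -1*(-614400/49) = 614400/49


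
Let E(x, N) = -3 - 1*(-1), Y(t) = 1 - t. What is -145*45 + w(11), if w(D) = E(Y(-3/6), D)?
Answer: -6527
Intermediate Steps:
E(x, N) = -2 (E(x, N) = -3 + 1 = -2)
w(D) = -2
-145*45 + w(11) = -145*45 - 2 = -6525 - 2 = -6527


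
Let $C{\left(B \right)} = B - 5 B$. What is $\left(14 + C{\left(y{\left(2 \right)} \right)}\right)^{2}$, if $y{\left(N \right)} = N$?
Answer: $36$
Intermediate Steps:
$C{\left(B \right)} = - 4 B$
$\left(14 + C{\left(y{\left(2 \right)} \right)}\right)^{2} = \left(14 - 8\right)^{2} = 6^{2} = 36$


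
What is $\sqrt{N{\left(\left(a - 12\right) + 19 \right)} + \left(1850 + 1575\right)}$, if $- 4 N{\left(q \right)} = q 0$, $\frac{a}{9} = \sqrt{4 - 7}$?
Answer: $5 \sqrt{137} \approx 58.523$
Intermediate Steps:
$a = 9 i \sqrt{3}$ ($a = 9 \sqrt{4 - 7} = 9 \sqrt{-3} = 9 i \sqrt{3} \approx 15.588 i$)
$N{\left(q \right)} = 0$ ($N{\left(q \right)} = - \frac{q 0}{4} = \left(- \frac{1}{4}\right) 0 = 0$)
$\sqrt{N{\left(\left(a - 12\right) + 19 \right)} + \left(1850 + 1575\right)} = \sqrt{0 + \left(1850 + 1575\right)} = \sqrt{0 + 3425} = \sqrt{3425} = 5 \sqrt{137}$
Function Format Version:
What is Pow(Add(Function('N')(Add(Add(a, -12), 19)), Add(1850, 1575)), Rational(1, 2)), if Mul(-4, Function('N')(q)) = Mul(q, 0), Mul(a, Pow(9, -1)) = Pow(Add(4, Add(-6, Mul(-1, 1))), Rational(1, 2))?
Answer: Mul(5, Pow(137, Rational(1, 2))) ≈ 58.523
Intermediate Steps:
a = Mul(9, I, Pow(3, Rational(1, 2))) (a = Mul(9, Pow(Add(4, Add(-6, Mul(-1, 1))), Rational(1, 2))) = Mul(9, Pow(Add(4, Add(-6, -1)), Rational(1, 2))) = Mul(9, Pow(Add(4, -7), Rational(1, 2))) = Mul(9, Pow(-3, Rational(1, 2))) = Mul(9, Mul(I, Pow(3, Rational(1, 2)))) = Mul(9, I, Pow(3, Rational(1, 2))) ≈ Mul(15.588, I))
Function('N')(q) = 0 (Function('N')(q) = Mul(Rational(-1, 4), Mul(q, 0)) = Mul(Rational(-1, 4), 0) = 0)
Pow(Add(Function('N')(Add(Add(a, -12), 19)), Add(1850, 1575)), Rational(1, 2)) = Pow(Add(0, Add(1850, 1575)), Rational(1, 2)) = Pow(Add(0, 3425), Rational(1, 2)) = Pow(3425, Rational(1, 2)) = Mul(5, Pow(137, Rational(1, 2)))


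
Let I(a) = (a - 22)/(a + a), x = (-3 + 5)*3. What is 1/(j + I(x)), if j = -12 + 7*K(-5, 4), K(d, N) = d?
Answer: -3/145 ≈ -0.020690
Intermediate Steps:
x = 6 (x = 2*3 = 6)
j = -47 (j = -12 + 7*(-5) = -12 - 35 = -47)
I(a) = (-22 + a)/(2*a) (I(a) = (-22 + a)/((2*a)) = (-22 + a)*(1/(2*a)) = (-22 + a)/(2*a))
1/(j + I(x)) = 1/(-47 + (½)*(-22 + 6)/6) = 1/(-47 + (½)*(⅙)*(-16)) = 1/(-47 - 4/3) = 1/(-145/3) = -3/145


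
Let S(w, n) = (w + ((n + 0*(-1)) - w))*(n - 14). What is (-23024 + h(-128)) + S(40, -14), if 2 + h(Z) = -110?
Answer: -22744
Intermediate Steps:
S(w, n) = n*(-14 + n) (S(w, n) = (w + ((n + 0) - w))*(-14 + n) = (w + (n - w))*(-14 + n) = n*(-14 + n))
h(Z) = -112 (h(Z) = -2 - 110 = -112)
(-23024 + h(-128)) + S(40, -14) = (-23024 - 112) - 14*(-14 - 14) = -23136 - 14*(-28) = -23136 + 392 = -22744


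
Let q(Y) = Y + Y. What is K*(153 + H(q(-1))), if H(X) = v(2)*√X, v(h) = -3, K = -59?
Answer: -9027 + 177*I*√2 ≈ -9027.0 + 250.32*I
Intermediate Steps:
q(Y) = 2*Y
H(X) = -3*√X
K*(153 + H(q(-1))) = -59*(153 - 3*I*√2) = -9027 + 177*I*√2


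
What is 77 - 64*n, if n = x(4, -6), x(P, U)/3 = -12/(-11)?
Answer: -1457/11 ≈ -132.45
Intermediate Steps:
x(P, U) = 36/11 (x(P, U) = 3*(-12/(-11)) = 3*(-12*(-1/11)) = 3*(12/11) = 36/11)
n = 36/11 ≈ 3.2727
77 - 64*n = 77 - 64*36/11 = 77 - 2304/11 = -1457/11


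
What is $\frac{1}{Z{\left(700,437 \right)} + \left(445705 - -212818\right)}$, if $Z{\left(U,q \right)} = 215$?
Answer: $\frac{1}{658738} \approx 1.5181 \cdot 10^{-6}$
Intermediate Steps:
$\frac{1}{Z{\left(700,437 \right)} + \left(445705 - -212818\right)} = \frac{1}{215 + \left(445705 - -212818\right)} = \frac{1}{215 + \left(445705 + 212818\right)} = \frac{1}{215 + 658523} = \frac{1}{658738}$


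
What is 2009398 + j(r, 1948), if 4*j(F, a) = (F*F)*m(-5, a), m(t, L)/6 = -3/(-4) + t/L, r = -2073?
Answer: 3324918460/487 ≈ 6.8273e+6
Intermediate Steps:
m(t, L) = 9/2 + 6*t/L (m(t, L) = 6*(-3/(-4) + t/L) = 6*(-3*(-¼) + t/L) = 6*(¾ + t/L) = 9/2 + 6*t/L)
j(F, a) = F²*(9/2 - 30/a)/4 (j(F, a) = ((F*F)*(9/2 + 6*(-5)/a))/4 = (F²*(9/2 - 30/a))/4 = F²*(9/2 - 30/a)/4)
2009398 + j(r, 1948) = 2009398 + (3/8)*(-2073)²*(-20 + 3*1948)/1948 = 2009398 + (3/8)*4297329*(1/1948)*(-20 + 5844) = 2009398 + (3/8)*4297329*(1/1948)*5824 = 2009398 + 2346341634/487 = 3324918460/487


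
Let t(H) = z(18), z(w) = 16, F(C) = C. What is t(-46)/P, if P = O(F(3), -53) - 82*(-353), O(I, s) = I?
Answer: 16/28949 ≈ 0.00055270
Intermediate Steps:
t(H) = 16
P = 28949 (P = 3 - 82*(-353) = 3 - 1*(-28946) = 3 + 28946 = 28949)
t(-46)/P = 16/28949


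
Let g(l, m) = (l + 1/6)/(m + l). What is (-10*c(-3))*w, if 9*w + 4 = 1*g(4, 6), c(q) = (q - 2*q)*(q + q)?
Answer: -215/3 ≈ -71.667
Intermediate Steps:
c(q) = -2*q² (c(q) = (-q)*(2*q) = -2*q²)
g(l, m) = (⅙ + l)/(l + m) (g(l, m) = (l + ⅙)/(l + m) = (⅙ + l)/(l + m))
w = -43/108 (w = -4/9 + (1*((⅙ + 4)/(4 + 6)))/9 = -4/9 + (1*((25/6)/10))/9 = -4/9 + (1*((⅒)*(25/6)))/9 = -4/9 + (1*(5/12))/9 = -4/9 + (⅑)*(5/12) = -4/9 + 5/108 = -43/108 ≈ -0.39815)
(-10*c(-3))*w = -(-20)*(-3)²*(-43/108) = -(-20)*9*(-43/108) = -10*(-18)*(-43/108) = 180*(-43/108) = -215/3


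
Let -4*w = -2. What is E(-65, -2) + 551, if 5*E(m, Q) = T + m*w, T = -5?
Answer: 1087/2 ≈ 543.50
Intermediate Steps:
w = 1/2 (w = -1/4*(-2) = 1/2 ≈ 0.50000)
E(m, Q) = -1 + m/10 (E(m, Q) = (-5 + m*(1/2))/5 = (-5 + m/2)/5 = -1 + m/10)
E(-65, -2) + 551 = (-1 + (1/10)*(-65)) + 551 = (-1 - 13/2) + 551 = -15/2 + 551 = 1087/2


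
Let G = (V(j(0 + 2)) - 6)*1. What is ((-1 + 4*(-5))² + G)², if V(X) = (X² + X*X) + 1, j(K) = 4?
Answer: 219024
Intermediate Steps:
V(X) = 1 + 2*X² (V(X) = (X² + X²) + 1 = 2*X² + 1 = 1 + 2*X²)
G = 27 (G = ((1 + 2*4²) - 6)*1 = ((1 + 2*16) - 6)*1 = ((1 + 32) - 6)*1 = (33 - 6)*1 = 27*1 = 27)
((-1 + 4*(-5))² + G)² = ((-1 + 4*(-5))² + 27)² = ((-1 - 20)² + 27)² = ((-21)² + 27)² = (441 + 27)² = 468² = 219024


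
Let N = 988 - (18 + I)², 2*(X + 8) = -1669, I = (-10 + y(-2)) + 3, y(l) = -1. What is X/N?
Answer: -1685/1776 ≈ -0.94876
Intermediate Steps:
I = -8 (I = (-10 - 1) + 3 = -11 + 3 = -8)
X = -1685/2 (X = -8 + (½)*(-1669) = -8 - 1669/2 = -1685/2 ≈ -842.50)
N = 888 (N = 988 - (18 - 8)² = 988 - 1*10² = 988 - 1*100 = 988 - 100 = 888)
X/N = -1685/2/888 = -1685/2*1/888 = -1685/1776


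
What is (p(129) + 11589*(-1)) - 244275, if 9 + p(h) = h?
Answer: -255744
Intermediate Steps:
p(h) = -9 + h
(p(129) + 11589*(-1)) - 244275 = ((-9 + 129) + 11589*(-1)) - 244275 = (120 - 11589) - 244275 = -11469 - 244275 = -255744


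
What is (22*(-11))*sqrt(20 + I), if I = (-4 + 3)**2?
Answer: -242*sqrt(21) ≈ -1109.0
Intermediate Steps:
I = 1 (I = (-1)**2 = 1)
(22*(-11))*sqrt(20 + I) = (22*(-11))*sqrt(20 + 1) = -242*sqrt(21)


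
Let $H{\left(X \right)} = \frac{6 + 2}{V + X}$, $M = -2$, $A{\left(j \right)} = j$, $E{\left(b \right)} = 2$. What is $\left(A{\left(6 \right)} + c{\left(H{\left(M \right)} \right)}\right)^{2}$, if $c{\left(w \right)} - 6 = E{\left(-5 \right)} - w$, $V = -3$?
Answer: $\frac{6084}{25} \approx 243.36$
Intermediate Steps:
$H{\left(X \right)} = \frac{8}{-3 + X}$ ($H{\left(X \right)} = \frac{6 + 2}{-3 + X} = \frac{8}{-3 + X}$)
$c{\left(w \right)} = 8 - w$ ($c{\left(w \right)} = 6 - \left(-2 + w\right) = 8 - w$)
$\left(A{\left(6 \right)} + c{\left(H{\left(M \right)} \right)}\right)^{2} = \left(6 + \left(8 - \frac{8}{-3 - 2}\right)\right)^{2} = \left(6 + \left(8 - \frac{8}{-5}\right)\right)^{2} = \left(6 + \left(8 - 8 \left(- \frac{1}{5}\right)\right)\right)^{2} = \left(6 + \left(8 - - \frac{8}{5}\right)\right)^{2} = \left(6 + \left(8 + \frac{8}{5}\right)\right)^{2} = \left(6 + \frac{48}{5}\right)^{2} = \left(\frac{78}{5}\right)^{2} = \frac{6084}{25}$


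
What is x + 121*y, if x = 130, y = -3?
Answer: -233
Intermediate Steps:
x + 121*y = 130 + 121*(-3) = 130 - 363 = -233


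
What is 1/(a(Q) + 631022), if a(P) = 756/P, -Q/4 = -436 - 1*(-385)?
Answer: 17/10727437 ≈ 1.5847e-6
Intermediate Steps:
Q = 204 (Q = -4*(-436 - 1*(-385)) = -4*(-436 + 385) = -4*(-51) = 204)
1/(a(Q) + 631022) = 1/(756/204 + 631022) = 1/(756*(1/204) + 631022) = 1/(63/17 + 631022) = 1/(10727437/17) = 17/10727437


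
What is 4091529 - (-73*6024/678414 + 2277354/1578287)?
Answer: 730155027545797165/178455332803 ≈ 4.0915e+6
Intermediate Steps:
4091529 - (-73*6024/678414 + 2277354/1578287) = 4091529 - (-439752*1/678414 + 2277354*(1/1578287)) = 4091529 - (-73292/113069 + 2277354/1578287) = 4091529 - 1*141822328622/178455332803 = 4091529 - 141822328622/178455332803 = 730155027545797165/178455332803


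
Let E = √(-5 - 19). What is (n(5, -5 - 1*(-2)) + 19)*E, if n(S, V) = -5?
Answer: 28*I*√6 ≈ 68.586*I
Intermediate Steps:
E = 2*I*√6 (E = √(-24) = 2*I*√6 ≈ 4.899*I)
(n(5, -5 - 1*(-2)) + 19)*E = (-5 + 19)*(2*I*√6) = 14*(2*I*√6) = 28*I*√6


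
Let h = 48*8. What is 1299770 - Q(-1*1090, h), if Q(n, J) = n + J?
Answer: 1300476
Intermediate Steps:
h = 384
Q(n, J) = J + n
1299770 - Q(-1*1090, h) = 1299770 - (384 - 1*1090) = 1299770 - (384 - 1090) = 1299770 - 1*(-706) = 1299770 + 706 = 1300476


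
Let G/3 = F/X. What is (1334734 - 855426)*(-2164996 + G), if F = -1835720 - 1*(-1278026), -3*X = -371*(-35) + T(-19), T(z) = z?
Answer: -2242068529088020/2161 ≈ -1.0375e+12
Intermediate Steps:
X = -4322 (X = -(-371*(-35) - 19)/3 = -(12985 - 19)/3 = -⅓*12966 = -4322)
F = -557694 (F = -1835720 + 1278026 = -557694)
G = 836541/2161 (G = 3*(-557694/(-4322)) = 3*(-557694*(-1/4322)) = 3*(278847/2161) = 836541/2161 ≈ 387.11)
(1334734 - 855426)*(-2164996 + G) = (1334734 - 855426)*(-2164996 + 836541/2161) = 479308*(-4677719815/2161) = -2242068529088020/2161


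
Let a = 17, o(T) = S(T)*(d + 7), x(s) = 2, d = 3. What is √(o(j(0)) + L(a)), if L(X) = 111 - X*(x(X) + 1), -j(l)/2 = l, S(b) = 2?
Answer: 4*√5 ≈ 8.9443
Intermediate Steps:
j(l) = -2*l
o(T) = 20 (o(T) = 2*(3 + 7) = 2*10 = 20)
L(X) = 111 - 3*X (L(X) = 111 - X*(2 + 1) = 111 - X*3 = 111 - 3*X)
√(o(j(0)) + L(a)) = √(20 + (111 - 3*17)) = √(20 + (111 - 51)) = √(20 + 60) = √80 = 4*√5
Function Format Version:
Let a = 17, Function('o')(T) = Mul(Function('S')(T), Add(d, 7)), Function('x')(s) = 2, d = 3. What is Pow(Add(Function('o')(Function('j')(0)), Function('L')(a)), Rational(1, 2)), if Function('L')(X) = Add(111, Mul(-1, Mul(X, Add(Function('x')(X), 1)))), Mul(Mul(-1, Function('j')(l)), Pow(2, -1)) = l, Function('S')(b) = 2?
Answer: Mul(4, Pow(5, Rational(1, 2))) ≈ 8.9443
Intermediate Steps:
Function('j')(l) = Mul(-2, l)
Function('o')(T) = 20 (Function('o')(T) = Mul(2, Add(3, 7)) = Mul(2, 10) = 20)
Function('L')(X) = Add(111, Mul(-3, X)) (Function('L')(X) = Add(111, Mul(-1, Mul(X, Add(2, 1)))) = Add(111, Mul(-1, Mul(X, 3))) = Add(111, Mul(-1, Mul(3, X))) = Add(111, Mul(-3, X)))
Pow(Add(Function('o')(Function('j')(0)), Function('L')(a)), Rational(1, 2)) = Pow(Add(20, Add(111, Mul(-3, 17))), Rational(1, 2)) = Pow(Add(20, Add(111, -51)), Rational(1, 2)) = Pow(Add(20, 60), Rational(1, 2)) = Pow(80, Rational(1, 2)) = Mul(4, Pow(5, Rational(1, 2)))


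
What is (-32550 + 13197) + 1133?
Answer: -18220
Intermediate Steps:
(-32550 + 13197) + 1133 = -19353 + 1133 = -18220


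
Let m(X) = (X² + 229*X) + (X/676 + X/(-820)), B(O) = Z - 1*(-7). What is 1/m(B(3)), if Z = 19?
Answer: 2665/17668968 ≈ 0.00015083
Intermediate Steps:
B(O) = 26 (B(O) = 19 - 1*(-7) = 19 + 7 = 26)
m(X) = X² + 7933714*X/34645 (m(X) = (X² + 229*X) + (X*(1/676) + X*(-1/820)) = (X² + 229*X) + (X/676 - X/820) = (X² + 229*X) + 9*X/34645 = X² + 7933714*X/34645)
1/m(B(3)) = 1/((1/34645)*26*(7933714 + 34645*26)) = 1/((1/34645)*26*(7933714 + 900770)) = 1/((1/34645)*26*8834484) = 1/(17668968/2665) = 2665/17668968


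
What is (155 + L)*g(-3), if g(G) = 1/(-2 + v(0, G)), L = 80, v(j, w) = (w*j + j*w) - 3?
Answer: -47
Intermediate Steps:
v(j, w) = -3 + 2*j*w (v(j, w) = (j*w + j*w) - 3 = 2*j*w - 3 = -3 + 2*j*w)
g(G) = -⅕ (g(G) = 1/(-2 + (-3 + 2*0*G)) = 1/(-2 + (-3 + 0)) = 1/(-2 - 3) = 1/(-5) = -⅕)
(155 + L)*g(-3) = (155 + 80)*(-⅕) = 235*(-⅕) = -47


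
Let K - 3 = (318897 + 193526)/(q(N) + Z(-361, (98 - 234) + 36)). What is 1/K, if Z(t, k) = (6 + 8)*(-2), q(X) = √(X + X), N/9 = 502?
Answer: -14372600/262491169597 + 3074538*√251/262491169597 ≈ 0.00013081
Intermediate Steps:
N = 4518 (N = 9*502 = 4518)
q(X) = √2*√X (q(X) = √(2*X) = √2*√X)
Z(t, k) = -28 (Z(t, k) = 14*(-2) = -28)
K = 3 + 512423/(-28 + 6*√251) (K = 3 + (318897 + 193526)/(√2*√4518 - 28) = 3 + 512423/(√2*(3*√502) - 28) = 3 + 512423/(6*√251 - 28) = 3 + 512423/(-28 + 6*√251) ≈ 7644.5)
1/K = 1/(3593150/2063 + 1537269*√251/4126)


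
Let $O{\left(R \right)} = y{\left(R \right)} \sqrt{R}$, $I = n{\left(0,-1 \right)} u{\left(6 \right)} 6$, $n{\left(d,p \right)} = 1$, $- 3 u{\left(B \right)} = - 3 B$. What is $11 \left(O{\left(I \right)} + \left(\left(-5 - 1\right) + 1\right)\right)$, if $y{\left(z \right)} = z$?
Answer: $2321$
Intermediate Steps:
$u{\left(B \right)} = B$ ($u{\left(B \right)} = - \frac{\left(-3\right) B}{3} = B$)
$I = 36$ ($I = 1 \cdot 6 \cdot 6 = 6 \cdot 6 = 36$)
$O{\left(R \right)} = R^{\frac{3}{2}}$ ($O{\left(R \right)} = R \sqrt{R} = R^{\frac{3}{2}}$)
$11 \left(O{\left(I \right)} + \left(\left(-5 - 1\right) + 1\right)\right) = 11 \left(36^{\frac{3}{2}} + \left(\left(-5 - 1\right) + 1\right)\right) = 11 \left(216 + \left(-6 + 1\right)\right) = 11 \left(216 - 5\right) = 11 \cdot 211 = 2321$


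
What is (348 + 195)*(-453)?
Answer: -245979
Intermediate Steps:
(348 + 195)*(-453) = 543*(-453) = -245979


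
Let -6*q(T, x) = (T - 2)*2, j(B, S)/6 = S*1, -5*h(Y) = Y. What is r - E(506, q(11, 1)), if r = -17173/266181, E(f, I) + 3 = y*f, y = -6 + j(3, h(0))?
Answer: 808906886/266181 ≈ 3038.9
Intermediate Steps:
h(Y) = -Y/5
j(B, S) = 6*S (j(B, S) = 6*(S*1) = 6*S)
q(T, x) = ⅔ - T/3 (q(T, x) = -(T - 2)*2/6 = -(-2 + T)*2/6 = -(-4 + 2*T)/6 = ⅔ - T/3)
y = -6 (y = -6 + 6*(-⅕*0) = -6 + 6*0 = -6 + 0 = -6)
E(f, I) = -3 - 6*f
r = -17173/266181 (r = -17173*1/266181 = -17173/266181 ≈ -0.064516)
r - E(506, q(11, 1)) = -17173/266181 - (-3 - 6*506) = -17173/266181 - (-3 - 3036) = -17173/266181 - 1*(-3039) = -17173/266181 + 3039 = 808906886/266181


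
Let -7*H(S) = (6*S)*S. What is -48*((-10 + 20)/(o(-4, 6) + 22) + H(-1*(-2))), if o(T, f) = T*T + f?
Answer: 11832/77 ≈ 153.66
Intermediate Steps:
o(T, f) = f + T² (o(T, f) = T² + f = f + T²)
H(S) = -6*S²/7 (H(S) = -6*S*S/7 = -6*S²/7)
-48*((-10 + 20)/(o(-4, 6) + 22) + H(-1*(-2))) = -48*((-10 + 20)/((6 + (-4)²) + 22) - 6*(-1*(-2))²/7) = -48*(10/((6 + 16) + 22) - 6/7*2²) = -48*(10/(22 + 22) - 6/7*4) = -48*(10/44 - 24/7) = -48*(10*(1/44) - 24/7) = -48*(5/22 - 24/7) = -48*(-493/154) = 11832/77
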